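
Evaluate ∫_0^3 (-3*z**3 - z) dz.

By the power rule, an antiderivative is F(z) = -3*z**4/4 - z**2/2.
Then F(3) - F(0) = (-261/4) - (0) = -261/4.

-261/4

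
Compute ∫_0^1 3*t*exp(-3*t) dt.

(-4 + exp(3))*exp(-3)/3

Integrate by parts once (u = t, dv = 3*exp(-3*t) dt).
An antiderivative is F(t) = (-3*t - 1)*exp(-3*t)/3.
Then F(1) - F(0) = (-4*exp(-3)/3) - (-1/3) = (-4 + exp(3))*exp(-3)/3.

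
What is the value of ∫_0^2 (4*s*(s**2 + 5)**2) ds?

1208/3

Let u = s**2 + 5, so du = 2*s ds. When s = 0, u = 5; when s = 2, u = 9.
The integral becomes 2·∫ u**2 du from 5 to 9, with antiderivative 2*u**3/3.
Back in s: F(s) = 2*(s**2 + 5)**3/3.
Then F(2) - F(0) = (486) - (250/3) = 1208/3.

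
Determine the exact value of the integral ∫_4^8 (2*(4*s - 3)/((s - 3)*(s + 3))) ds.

-5*log(7) + 3*log(5) + 5*log(11)

Factor the denominator: s**2 - 9 = (s + 3)(s - 3).
Partial fractions: 2*(4*s - 3)/((s - 3)*(s + 3)) = 5/(s + 3) + 3/(s - 3).
An antiderivative is F(s) = 3*log(s - 3) + 5*log(s + 3).
Then F(8) - F(4) = (3*log(5) + 5*log(11)) - (5*log(7)) = -5*log(7) + 3*log(5) + 5*log(11).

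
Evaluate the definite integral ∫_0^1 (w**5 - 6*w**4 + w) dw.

By the power rule, an antiderivative is F(w) = w**6/6 - 6*w**5/5 + w**2/2.
Then F(1) - F(0) = (-8/15) - (0) = -8/15.

-8/15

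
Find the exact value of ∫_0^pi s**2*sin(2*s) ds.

-pi**2/2

Integrate by parts twice (u = s^2, dv = sin(2*s) ds).
An antiderivative is F(s) = -s**2*cos(2*s)/2 + s*sin(2*s)/2 + cos(2*s)/4.
Then F(pi) - F(0) = (1/4 - pi**2/2) - (1/4) = -pi**2/2.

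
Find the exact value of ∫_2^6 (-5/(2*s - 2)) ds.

-5*log(5)/2

An antiderivative is F(s) = -5*log(2*s - 2)/2.
Then F(6) - F(2) = (-5*log(10)/2) - (-5*log(2)/2) = -5*log(5)/2.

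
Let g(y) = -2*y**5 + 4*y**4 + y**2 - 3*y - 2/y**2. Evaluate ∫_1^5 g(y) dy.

By the power rule, an antiderivative is F(y) = -y**6/3 + 4*y**5/5 + y**3/3 - 3*y**2/2 + 2/y.
Then F(5) - F(1) = (-81113/30) - (13/10) = -40576/15.

-40576/15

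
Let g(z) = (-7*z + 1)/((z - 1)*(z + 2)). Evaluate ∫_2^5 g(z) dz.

-5*log(7) + 6*log(2)

Factor the denominator: z**2 + z - 2 = (z + 2)(z - 1).
Partial fractions: (-7*z + 1)/((z - 1)*(z + 2)) = -5/(z + 2) - 2/(z - 1).
An antiderivative is F(z) = -2*log(z - 1) - 5*log(z + 2).
Then F(5) - F(2) = (-5*log(7) - 4*log(2)) - (-10*log(2)) = -5*log(7) + 6*log(2).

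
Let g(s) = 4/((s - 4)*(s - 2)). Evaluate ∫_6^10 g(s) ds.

Factor the denominator: s**2 - 6*s + 8 = (s - 2)(s - 4).
Partial fractions: 4/((s - 4)*(s - 2)) = -2/(s - 2) + 2/(s - 4).
An antiderivative is F(s) = 2*log(s - 4) - 2*log(s - 2).
Then F(10) - F(6) = (log(9/16)) - (-log(4)) = log(9/4).

log(9/4)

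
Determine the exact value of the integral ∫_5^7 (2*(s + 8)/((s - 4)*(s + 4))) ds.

Factor the denominator: s**2 - 16 = (s + 4)(s - 4).
Partial fractions: 2*(s + 8)/((s - 4)*(s + 4)) = -1/(s + 4) + 3/(s - 4).
An antiderivative is F(s) = 3*log(s - 4) - log(s + 4).
Then F(7) - F(5) = (log(27/11)) - (-log(9)) = -log(11) + 5*log(3).

-log(11) + 5*log(3)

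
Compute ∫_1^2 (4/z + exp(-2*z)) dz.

(-1 + exp(2) + 8*exp(4)*log(2))*exp(-4)/2

An antiderivative is F(z) = 4*log(z) - exp(-2*z)/2.
Then F(2) - F(1) = (-exp(-4)/2 + 4*log(2)) - (-exp(-2)/2) = (-1 + exp(2) + 8*exp(4)*log(2))*exp(-4)/2.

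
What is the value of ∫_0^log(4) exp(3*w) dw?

Let u = exp(w), so du = exp(w) dw. When w = 0, u = 1; when w = log(4), u = 4.
The integral becomes ∫ u**2 du from 1 to 4, with antiderivative u**3/3.
Back in w: F(w) = exp(3*w)/3.
Then F(log(4)) - F(0) = (64/3) - (1/3) = 21.

21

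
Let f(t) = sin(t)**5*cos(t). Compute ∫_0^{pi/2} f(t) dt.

Let u = sin(t), so du = cos(t) dt. When t = 0, u = 0; when t = pi/2, u = 1.
The integral becomes ∫ u**5 du from 0 to 1, with antiderivative u**6/6.
Back in t: F(t) = sin(t)**6/6.
Then F(pi/2) - F(0) = (1/6) - (0) = 1/6.

1/6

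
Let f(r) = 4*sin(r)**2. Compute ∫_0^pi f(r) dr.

2*pi

Use the identity sin^2(r) = (1 - cos(2*r))/2.
An antiderivative is F(r) = 2*r - sin(2*r).
Then F(pi) - F(0) = (2*pi) - (0) = 2*pi.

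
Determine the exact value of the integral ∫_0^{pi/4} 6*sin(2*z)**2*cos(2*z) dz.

1

Let u = sin(2*z), so du = 2*cos(2*z) dz. When z = 0, u = 0; when z = pi/4, u = 1.
The integral becomes 3·∫ u**2 du from 0 to 1, with antiderivative u**3.
Back in z: F(z) = sin(2*z)**3.
Then F(pi/4) - F(0) = (1) - (0) = 1.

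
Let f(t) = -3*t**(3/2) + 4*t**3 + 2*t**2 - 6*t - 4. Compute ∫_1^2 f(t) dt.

118/15 - 24*sqrt(2)/5

By the power rule, an antiderivative is F(t) = -6*t**(5/2)/5 + t**4 + 2*t**3/3 - 3*t**2 - 4*t.
Then F(2) - F(1) = (4/3 - 24*sqrt(2)/5) - (-98/15) = 118/15 - 24*sqrt(2)/5.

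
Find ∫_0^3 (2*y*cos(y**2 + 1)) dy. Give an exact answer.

Let u = y**2 + 1, so du = 2*y dy. When y = 0, u = 1; when y = 3, u = 10.
The integral becomes ∫ cos(u) du from 1 to 10, with antiderivative sin(u).
Back in y: F(y) = sin(y**2 + 1).
Then F(3) - F(0) = (sin(10)) - (sin(1)) = -sin(1) + sin(10).

-sin(1) + sin(10)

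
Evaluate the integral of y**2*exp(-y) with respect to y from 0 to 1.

2 - 5*exp(-1)

Integrate by parts twice (u = y^2, dv = exp(-y) dy).
An antiderivative is F(y) = (-y**2 - 2*y - 2)*exp(-y).
Then F(1) - F(0) = (-5*exp(-1)) - (-2) = 2 - 5*exp(-1).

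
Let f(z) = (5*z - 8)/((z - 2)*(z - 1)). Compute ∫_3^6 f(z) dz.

log(2) + 3*log(5)

Factor the denominator: z**2 - 3*z + 2 = (z - 1)(z - 2).
Partial fractions: (5*z - 8)/((z - 2)*(z - 1)) = 3/(z - 1) + 2/(z - 2).
An antiderivative is F(z) = 2*log(z - 2) + 3*log(z - 1).
Then F(6) - F(3) = (4*log(2) + 3*log(5)) - (log(8)) = log(2) + 3*log(5).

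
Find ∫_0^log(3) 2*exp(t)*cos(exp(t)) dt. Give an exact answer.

Let u = exp(t), so du = exp(t) dt. When t = 0, u = 1; when t = log(3), u = 3.
The integral becomes 2·∫ cos(u) du from 1 to 3, with antiderivative 2*sin(u).
Back in t: F(t) = 2*sin(exp(t)).
Then F(log(3)) - F(0) = (2*sin(3)) - (2*sin(1)) = -2*sin(1) + 2*sin(3).

-2*sin(1) + 2*sin(3)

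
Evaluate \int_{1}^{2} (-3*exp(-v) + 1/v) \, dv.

-3*exp(-1) + 3*exp(-2) + log(2)

An antiderivative is F(v) = log(v) + 3*exp(-v).
Then F(2) - F(1) = (3*exp(-2) + log(2)) - (3*exp(-1)) = -3*exp(-1) + 3*exp(-2) + log(2).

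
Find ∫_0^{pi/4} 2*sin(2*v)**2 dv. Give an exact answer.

pi/4

Use the identity sin^2(2*v) = (1 - cos(4*v))/2.
An antiderivative is F(v) = v - sin(4*v)/4.
Then F(pi/4) - F(0) = (pi/4) - (0) = pi/4.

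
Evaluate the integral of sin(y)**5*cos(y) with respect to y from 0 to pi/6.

Let u = sin(y), so du = cos(y) dy. When y = 0, u = 0; when y = pi/6, u = 1/2.
The integral becomes ∫ u**5 du from 0 to 1/2, with antiderivative u**6/6.
Back in y: F(y) = sin(y)**6/6.
Then F(pi/6) - F(0) = (1/384) - (0) = 1/384.

1/384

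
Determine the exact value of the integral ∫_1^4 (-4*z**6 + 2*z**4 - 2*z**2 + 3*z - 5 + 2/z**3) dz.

By the power rule, an antiderivative is F(z) = -4*z**7/7 + 2*z**5/5 - 2*z**3/3 + 3*z**2/2 - 5*z - 1/z**2.
Then F(4) - F(1) = (-15105577/1680) - (-1121/210) = -5032203/560.

-5032203/560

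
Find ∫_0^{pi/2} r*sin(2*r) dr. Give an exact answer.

Integrate by parts once (u = r, dv = sin(2*r) dr).
An antiderivative is F(r) = -r*cos(2*r)/2 + sin(2*r)/4.
Then F(pi/2) - F(0) = (pi/4) - (0) = pi/4.

pi/4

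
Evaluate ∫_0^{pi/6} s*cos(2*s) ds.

Integrate by parts once (u = s, dv = cos(2*s) ds).
An antiderivative is F(s) = s*sin(2*s)/2 + cos(2*s)/4.
Then F(pi/6) - F(0) = (1/8 + sqrt(3)*pi/24) - (1/4) = -1/8 + sqrt(3)*pi/24.

-1/8 + sqrt(3)*pi/24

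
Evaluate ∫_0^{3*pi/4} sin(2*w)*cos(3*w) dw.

Use the identity sin(2*w)cos(3*w) = [sin(5*w) + sin(-w)]/2.
An antiderivative is F(w) = cos(w)/2 - cos(5*w)/10.
Then F(3*pi/4) - F(0) = (-3*sqrt(2)/10) - (2/5) = -3*sqrt(2)/10 - 2/5.

-3*sqrt(2)/10 - 2/5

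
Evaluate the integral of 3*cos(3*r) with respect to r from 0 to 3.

Let u = 3*r, so du = 3 dr. When r = 0, u = 0; when r = 3, u = 9.
The integral becomes ∫ cos(u) du from 0 to 9, with antiderivative sin(u).
Back in r: F(r) = sin(3*r).
Then F(3) - F(0) = (sin(9)) - (0) = sin(9).

sin(9)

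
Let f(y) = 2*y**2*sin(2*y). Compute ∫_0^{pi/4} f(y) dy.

-1/2 + pi/4

Integrate by parts twice (u = y^2, dv = 2*sin(2*y) dy).
An antiderivative is F(y) = -y**2*cos(2*y) + y*sin(2*y) + cos(2*y)/2.
Then F(pi/4) - F(0) = (pi/4) - (1/2) = -1/2 + pi/4.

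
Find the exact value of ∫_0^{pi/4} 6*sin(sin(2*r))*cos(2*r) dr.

3 - 3*cos(1)

Let u = sin(2*r), so du = 2*cos(2*r) dr. When r = 0, u = 0; when r = pi/4, u = 1.
The integral becomes 3·∫ sin(u) du from 0 to 1, with antiderivative -3*cos(u).
Back in r: F(r) = -3*cos(sin(2*r)).
Then F(pi/4) - F(0) = (-3*cos(1)) - (-3) = 3 - 3*cos(1).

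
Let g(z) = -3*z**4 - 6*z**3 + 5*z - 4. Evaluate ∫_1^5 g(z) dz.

-13832/5

By the power rule, an antiderivative is F(z) = -3*z**5/5 - 3*z**4/2 + 5*z**2/2 - 4*z.
Then F(5) - F(1) = (-2770) - (-18/5) = -13832/5.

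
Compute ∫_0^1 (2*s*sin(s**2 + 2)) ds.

cos(2) - cos(3)

Let u = s**2 + 2, so du = 2*s ds. When s = 0, u = 2; when s = 1, u = 3.
The integral becomes ∫ sin(u) du from 2 to 3, with antiderivative -cos(u).
Back in s: F(s) = -cos(s**2 + 2).
Then F(1) - F(0) = (-cos(3)) - (-cos(2)) = cos(2) - cos(3).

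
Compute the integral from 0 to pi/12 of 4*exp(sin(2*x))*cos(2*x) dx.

-2 + 2*exp(1/2)

Let u = sin(2*x), so du = 2*cos(2*x) dx. When x = 0, u = 0; when x = pi/12, u = 1/2.
The integral becomes 2·∫ exp(u) du from 0 to 1/2, with antiderivative 2*exp(u).
Back in x: F(x) = 2*exp(sin(2*x)).
Then F(pi/12) - F(0) = (2*exp(1/2)) - (2) = -2 + 2*exp(1/2).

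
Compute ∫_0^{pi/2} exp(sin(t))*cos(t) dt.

-1 + E

Let u = sin(t), so du = cos(t) dt. When t = 0, u = 0; when t = pi/2, u = 1.
The integral becomes ∫ exp(u) du from 0 to 1, with antiderivative exp(u).
Back in t: F(t) = exp(sin(t)).
Then F(pi/2) - F(0) = (E) - (1) = -1 + E.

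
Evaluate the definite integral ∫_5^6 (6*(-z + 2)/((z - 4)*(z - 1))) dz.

Factor the denominator: z**2 - 5*z + 4 = (z - 1)(z - 4).
Partial fractions: 6*(-z + 2)/((z - 4)*(z - 1)) = -2/(z - 1) - 4/(z - 4).
An antiderivative is F(z) = -4*log(z - 4) - 2*log(z - 1).
Then F(6) - F(5) = (-2*log(5) - 4*log(2)) - (-log(16)) = -log(25).

-log(25)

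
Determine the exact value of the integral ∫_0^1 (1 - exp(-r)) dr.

An antiderivative is F(r) = r + exp(-r).
Then F(1) - F(0) = (exp(-1) + 1) - (1) = exp(-1).

exp(-1)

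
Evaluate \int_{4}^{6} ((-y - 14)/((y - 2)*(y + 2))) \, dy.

Factor the denominator: y**2 - 4 = (y + 2)(y - 2).
Partial fractions: (-y - 14)/((y - 2)*(y + 2)) = 3/(y + 2) - 4/(y - 2).
An antiderivative is F(y) = -4*log(y - 2) + 3*log(y + 2).
Then F(6) - F(4) = (log(2)) - (log(27/2)) = log(4/27).

log(4/27)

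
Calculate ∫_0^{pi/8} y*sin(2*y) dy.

Integrate by parts once (u = y, dv = sin(2*y) dy).
An antiderivative is F(y) = -y*cos(2*y)/2 + sin(2*y)/4.
Then F(pi/8) - F(0) = (sqrt(2)*(4 - pi)/32) - (0) = sqrt(2)*(4 - pi)/32.

sqrt(2)*(4 - pi)/32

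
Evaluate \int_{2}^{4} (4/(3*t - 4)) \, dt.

8*log(2)/3

An antiderivative is F(t) = 4*log(3*t - 4)/3.
Then F(4) - F(2) = (log(16)) - (4*log(2)/3) = 8*log(2)/3.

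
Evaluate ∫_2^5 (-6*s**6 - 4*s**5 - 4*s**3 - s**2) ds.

-545136/7

By the power rule, an antiderivative is F(s) = -6*s**7/7 - 2*s**6/3 - s**4 - s**3/3.
Then F(5) - F(2) = (-1639000/21) - (-3592/21) = -545136/7.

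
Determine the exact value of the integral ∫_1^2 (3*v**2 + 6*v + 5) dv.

21

By the power rule, an antiderivative is F(v) = v**3 + 3*v**2 + 5*v.
Then F(2) - F(1) = (30) - (9) = 21.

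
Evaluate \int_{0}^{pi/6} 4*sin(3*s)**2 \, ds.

pi/3

Use the identity sin^2(3*s) = (1 - cos(6*s))/2.
An antiderivative is F(s) = 2*s - sin(6*s)/3.
Then F(pi/6) - F(0) = (pi/3) - (0) = pi/3.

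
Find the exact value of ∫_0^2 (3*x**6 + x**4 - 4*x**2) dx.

5312/105

By the power rule, an antiderivative is F(x) = 3*x**7/7 + x**5/5 - 4*x**3/3.
Then F(2) - F(0) = (5312/105) - (0) = 5312/105.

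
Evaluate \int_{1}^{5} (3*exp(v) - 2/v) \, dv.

-3*exp(1) - log(25) + 3*exp(5)

An antiderivative is F(v) = 3*exp(v) - 2*log(v).
Then F(5) - F(1) = (-log(25) + 3*exp(5)) - (3*exp(1)) = -3*exp(1) - log(25) + 3*exp(5).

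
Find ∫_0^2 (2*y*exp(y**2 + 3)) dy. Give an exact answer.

-exp(3) + exp(7)

Let u = y**2 + 3, so du = 2*y dy. When y = 0, u = 3; when y = 2, u = 7.
The integral becomes ∫ exp(u) du from 3 to 7, with antiderivative exp(u).
Back in y: F(y) = exp(y**2 + 3).
Then F(2) - F(0) = (exp(7)) - (exp(3)) = -exp(3) + exp(7).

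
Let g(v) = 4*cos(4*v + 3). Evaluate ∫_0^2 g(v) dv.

sin(11) - sin(3)

Let u = 4*v + 3, so du = 4 dv. When v = 0, u = 3; when v = 2, u = 11.
The integral becomes ∫ cos(u) du from 3 to 11, with antiderivative sin(u).
Back in v: F(v) = sin(4*v + 3).
Then F(2) - F(0) = (sin(11)) - (sin(3)) = sin(11) - sin(3).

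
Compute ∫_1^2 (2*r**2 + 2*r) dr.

23/3

By the power rule, an antiderivative is F(r) = 2*r**3/3 + r**2.
Then F(2) - F(1) = (28/3) - (5/3) = 23/3.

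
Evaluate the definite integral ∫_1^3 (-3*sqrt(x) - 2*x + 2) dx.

-6*sqrt(3) - 2

By the power rule, an antiderivative is F(x) = -2*x**(3/2) - x**2 + 2*x.
Then F(3) - F(1) = (-6*sqrt(3) - 3) - (-1) = -6*sqrt(3) - 2.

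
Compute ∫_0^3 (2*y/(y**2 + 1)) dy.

Let u = y**2 + 1, so du = 2*y dy. When y = 0, u = 1; when y = 3, u = 10.
The integral becomes ∫ 1/u du from 1 to 10, with antiderivative log(u).
Back in y: F(y) = log(y**2 + 1).
Then F(3) - F(0) = (log(10)) - (0) = log(10).

log(10)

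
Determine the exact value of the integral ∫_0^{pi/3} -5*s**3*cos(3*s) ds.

Integrate by parts 3 times (u = s^3, dv = -5*cos(3*s) ds).
An antiderivative is F(s) = -5*s**3*sin(3*s)/3 - 5*s**2*cos(3*s)/3 + 10*s*sin(3*s)/9 + 10*cos(3*s)/27.
Then F(pi/3) - F(0) = (-10/27 + 5*pi**2/27) - (10/27) = -20/27 + 5*pi**2/27.

-20/27 + 5*pi**2/27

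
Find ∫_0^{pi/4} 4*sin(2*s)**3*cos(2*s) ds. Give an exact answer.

1/2

Let u = sin(2*s), so du = 2*cos(2*s) ds. When s = 0, u = 0; when s = pi/4, u = 1.
The integral becomes 2·∫ u**3 du from 0 to 1, with antiderivative u**4/2.
Back in s: F(s) = sin(2*s)**4/2.
Then F(pi/4) - F(0) = (1/2) - (0) = 1/2.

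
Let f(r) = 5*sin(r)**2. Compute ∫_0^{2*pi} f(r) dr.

5*pi

Use the identity sin^2(r) = (1 - cos(2*r))/2.
An antiderivative is F(r) = 5*r/2 - 5*sin(2*r)/4.
Then F(2*pi) - F(0) = (5*pi) - (0) = 5*pi.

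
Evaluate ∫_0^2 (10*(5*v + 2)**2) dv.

3440/3

Let u = 5*v + 2, so du = 5 dv. When v = 0, u = 2; when v = 2, u = 12.
The integral becomes 2·∫ u**2 du from 2 to 12, with antiderivative 2*u**3/3.
Back in v: F(v) = 2*(5*v + 2)**3/3.
Then F(2) - F(0) = (1152) - (16/3) = 3440/3.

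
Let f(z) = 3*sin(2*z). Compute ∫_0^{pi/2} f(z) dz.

An antiderivative is F(z) = -3*cos(2*z)/2.
Then F(pi/2) - F(0) = (3/2) - (-3/2) = 3.

3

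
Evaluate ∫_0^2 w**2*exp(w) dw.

Integrate by parts twice (u = w^2, dv = exp(w) dw).
An antiderivative is F(w) = (w**2 - 2*w + 2)*exp(w).
Then F(2) - F(0) = (2*exp(2)) - (2) = -2 + 2*exp(2).

-2 + 2*exp(2)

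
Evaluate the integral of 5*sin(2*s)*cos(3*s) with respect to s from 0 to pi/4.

Use the identity sin(2*s)cos(3*s) = [sin(5*s) + sin(-s)]/2.
An antiderivative is F(s) = 5*cos(s)/2 - cos(5*s)/2.
Then F(pi/4) - F(0) = (3*sqrt(2)/2) - (2) = -2 + 3*sqrt(2)/2.

-2 + 3*sqrt(2)/2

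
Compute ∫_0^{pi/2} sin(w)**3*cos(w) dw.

1/4

Let u = sin(w), so du = cos(w) dw. When w = 0, u = 0; when w = pi/2, u = 1.
The integral becomes ∫ u**3 du from 0 to 1, with antiderivative u**4/4.
Back in w: F(w) = sin(w)**4/4.
Then F(pi/2) - F(0) = (1/4) - (0) = 1/4.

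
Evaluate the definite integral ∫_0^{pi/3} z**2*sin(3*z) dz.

Integrate by parts twice (u = z^2, dv = sin(3*z) dz).
An antiderivative is F(z) = -z**2*cos(3*z)/3 + 2*z*sin(3*z)/9 + 2*cos(3*z)/27.
Then F(pi/3) - F(0) = (-2/27 + pi**2/27) - (2/27) = -4/27 + pi**2/27.

-4/27 + pi**2/27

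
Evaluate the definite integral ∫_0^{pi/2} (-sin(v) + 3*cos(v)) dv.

2

An antiderivative is F(v) = 3*sin(v) + cos(v).
Then F(pi/2) - F(0) = (3) - (1) = 2.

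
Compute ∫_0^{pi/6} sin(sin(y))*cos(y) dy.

Let u = sin(y), so du = cos(y) dy. When y = 0, u = 0; when y = pi/6, u = 1/2.
The integral becomes ∫ sin(u) du from 0 to 1/2, with antiderivative -cos(u).
Back in y: F(y) = -cos(sin(y)).
Then F(pi/6) - F(0) = (-cos(1/2)) - (-1) = 1 - cos(1/2).

1 - cos(1/2)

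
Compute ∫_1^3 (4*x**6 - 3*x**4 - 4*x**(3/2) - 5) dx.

38344/35 - 72*sqrt(3)/5

By the power rule, an antiderivative is F(x) = 4*x**7/7 - 8*x**(5/2)/5 - 3*x**5/5 - 5*x.
Then F(3) - F(1) = (38112/35 - 72*sqrt(3)/5) - (-232/35) = 38344/35 - 72*sqrt(3)/5.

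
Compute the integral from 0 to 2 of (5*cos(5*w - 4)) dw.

Let u = 5*w - 4, so du = 5 dw. When w = 0, u = -4; when w = 2, u = 6.
The integral becomes ∫ cos(u) du from -4 to 6, with antiderivative sin(u).
Back in w: F(w) = sin(5*w - 4).
Then F(2) - F(0) = (sin(6)) - (-sin(4)) = sin(4) + sin(6).

sin(4) + sin(6)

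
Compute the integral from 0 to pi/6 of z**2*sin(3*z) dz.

-2/27 + pi/27

Integrate by parts twice (u = z^2, dv = sin(3*z) dz).
An antiderivative is F(z) = -z**2*cos(3*z)/3 + 2*z*sin(3*z)/9 + 2*cos(3*z)/27.
Then F(pi/6) - F(0) = (pi/27) - (2/27) = -2/27 + pi/27.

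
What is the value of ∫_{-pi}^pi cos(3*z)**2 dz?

pi

Use the identity cos^2(3*z) = (1 + cos(6*z))/2.
An antiderivative is F(z) = z/2 + sin(6*z)/12.
Then F(pi) - F(-pi) = (pi/2) - (-pi/2) = pi.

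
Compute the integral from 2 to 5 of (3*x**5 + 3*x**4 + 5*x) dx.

By the power rule, an antiderivative is F(x) = x**6/2 + 3*x**5/5 + 5*x**2/2.
Then F(5) - F(2) = (9750) - (306/5) = 48444/5.

48444/5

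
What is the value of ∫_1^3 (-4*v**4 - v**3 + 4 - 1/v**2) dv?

-3094/15

By the power rule, an antiderivative is F(v) = -4*v**5/5 - v**4/4 + 4*v + 1/v.
Then F(3) - F(1) = (-12139/60) - (79/20) = -3094/15.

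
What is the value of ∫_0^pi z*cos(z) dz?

-2

Integrate by parts once (u = z, dv = cos(z) dz).
An antiderivative is F(z) = z*sin(z) + cos(z).
Then F(pi) - F(0) = (-1) - (1) = -2.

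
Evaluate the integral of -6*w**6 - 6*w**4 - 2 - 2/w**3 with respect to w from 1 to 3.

By the power rule, an antiderivative is F(w) = -6*w**7/7 - 6*w**5/5 - 2*w + w**(-2).
Then F(3) - F(1) = (-684199/315) - (-107/35) = -683236/315.

-683236/315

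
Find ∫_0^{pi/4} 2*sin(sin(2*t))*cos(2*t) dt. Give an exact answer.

1 - cos(1)

Let u = sin(2*t), so du = 2*cos(2*t) dt. When t = 0, u = 0; when t = pi/4, u = 1.
The integral becomes ∫ sin(u) du from 0 to 1, with antiderivative -cos(u).
Back in t: F(t) = -cos(sin(2*t)).
Then F(pi/4) - F(0) = (-cos(1)) - (-1) = 1 - cos(1).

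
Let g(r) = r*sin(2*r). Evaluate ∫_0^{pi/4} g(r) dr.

1/4

Integrate by parts once (u = r, dv = sin(2*r) dr).
An antiderivative is F(r) = -r*cos(2*r)/2 + sin(2*r)/4.
Then F(pi/4) - F(0) = (1/4) - (0) = 1/4.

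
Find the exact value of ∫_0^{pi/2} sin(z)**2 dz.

Use the identity sin^2(z) = (1 - cos(2*z))/2.
An antiderivative is F(z) = z/2 - sin(2*z)/4.
Then F(pi/2) - F(0) = (pi/4) - (0) = pi/4.

pi/4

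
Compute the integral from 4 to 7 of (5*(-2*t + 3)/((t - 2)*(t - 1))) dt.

-5*log(5)

Factor the denominator: t**2 - 3*t + 2 = (t - 1)(t - 2).
Partial fractions: 5*(-2*t + 3)/((t - 2)*(t - 1)) = -5/(t - 1) - 5/(t - 2).
An antiderivative is F(t) = -5*log(t - 2) - 5*log(t - 1).
Then F(7) - F(4) = (-5*log(5) - 5*log(3) - 5*log(2)) - (-5*log(3) - 5*log(2)) = -5*log(5).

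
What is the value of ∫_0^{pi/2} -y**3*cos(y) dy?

-6 - pi**3/8 + 3*pi

Integrate by parts 3 times (u = y^3, dv = -cos(y) dy).
An antiderivative is F(y) = -y**3*sin(y) - 3*y**2*cos(y) + 6*y*sin(y) + 6*cos(y).
Then F(pi/2) - F(0) = (pi*(24 - pi**2)/8) - (6) = -6 - pi**3/8 + 3*pi.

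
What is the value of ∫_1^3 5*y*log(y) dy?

-10 + 45*log(3)/2

Integrate by parts once (u = ln y, dv = 5*y dy).
An antiderivative is F(y) = 5*y**2*(2*log(y) - 1)/4.
Then F(3) - F(1) = (-45/4 + 45*log(3)/2) - (-5/4) = -10 + 45*log(3)/2.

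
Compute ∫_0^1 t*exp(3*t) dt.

1/9 + 2*exp(3)/9

Integrate by parts once (u = t, dv = exp(3*t) dt).
An antiderivative is F(t) = (3*t - 1)*exp(3*t)/9.
Then F(1) - F(0) = (2*exp(3)/9) - (-1/9) = 1/9 + 2*exp(3)/9.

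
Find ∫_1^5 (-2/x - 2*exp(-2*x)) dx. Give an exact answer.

An antiderivative is F(x) = -2*log(x) + exp(-2*x).
Then F(5) - F(1) = (-2*log(5) + exp(-10)) - (exp(-2)) = -2*log(5) - exp(-2) + exp(-10).

-2*log(5) - exp(-2) + exp(-10)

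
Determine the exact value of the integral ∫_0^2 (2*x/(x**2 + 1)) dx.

log(5)

Let u = x**2 + 1, so du = 2*x dx. When x = 0, u = 1; when x = 2, u = 5.
The integral becomes ∫ 1/u du from 1 to 5, with antiderivative log(u).
Back in x: F(x) = log(x**2 + 1).
Then F(2) - F(0) = (log(5)) - (0) = log(5).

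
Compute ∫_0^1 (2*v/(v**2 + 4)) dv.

Let u = v**2 + 4, so du = 2*v dv. When v = 0, u = 4; when v = 1, u = 5.
The integral becomes ∫ 1/u du from 4 to 5, with antiderivative log(u).
Back in v: F(v) = log(v**2 + 4).
Then F(1) - F(0) = (log(5)) - (log(4)) = log(5/4).

log(5/4)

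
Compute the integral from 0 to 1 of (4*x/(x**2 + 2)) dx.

Let u = x**2 + 2, so du = 2*x dx. When x = 0, u = 2; when x = 1, u = 3.
The integral becomes 2·∫ 1/u du from 2 to 3, with antiderivative 2*log(u).
Back in x: F(x) = 2*log(x**2 + 2).
Then F(1) - F(0) = (log(9)) - (log(4)) = log(9/4).

log(9/4)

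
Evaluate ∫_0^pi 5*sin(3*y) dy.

10/3

An antiderivative is F(y) = -5*cos(3*y)/3.
Then F(pi) - F(0) = (5/3) - (-5/3) = 10/3.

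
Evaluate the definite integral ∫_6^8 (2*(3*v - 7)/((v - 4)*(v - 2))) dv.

Factor the denominator: v**2 - 6*v + 8 = (v - 2)(v - 4).
Partial fractions: 2*(3*v - 7)/((v - 4)*(v - 2)) = 1/(v - 2) + 5/(v - 4).
An antiderivative is F(v) = 5*log(v - 4) + log(v - 2).
Then F(8) - F(6) = (log(3) + 11*log(2)) - (7*log(2)) = log(48).

log(48)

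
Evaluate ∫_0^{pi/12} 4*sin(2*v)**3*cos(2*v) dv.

1/32

Let u = sin(2*v), so du = 2*cos(2*v) dv. When v = 0, u = 0; when v = pi/12, u = 1/2.
The integral becomes 2·∫ u**3 du from 0 to 1/2, with antiderivative u**4/2.
Back in v: F(v) = sin(2*v)**4/2.
Then F(pi/12) - F(0) = (1/32) - (0) = 1/32.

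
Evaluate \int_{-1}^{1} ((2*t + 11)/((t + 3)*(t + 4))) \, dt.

Factor the denominator: t**2 + 7*t + 12 = (t + 4)(t + 3).
Partial fractions: (2*t + 11)/((t + 3)*(t + 4)) = -3/(t + 4) + 5/(t + 3).
An antiderivative is F(t) = 5*log(t + 3) - 3*log(t + 4).
Then F(1) - F(-1) = (-3*log(5) + 10*log(2)) - (log(32/27)) = -3*log(5) + 3*log(3) + 5*log(2).

-3*log(5) + 3*log(3) + 5*log(2)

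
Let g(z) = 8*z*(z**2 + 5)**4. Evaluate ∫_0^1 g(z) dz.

18604/5

Let u = z**2 + 5, so du = 2*z dz. When z = 0, u = 5; when z = 1, u = 6.
The integral becomes 4·∫ u**4 du from 5 to 6, with antiderivative 4*u**5/5.
Back in z: F(z) = 4*(z**2 + 5)**5/5.
Then F(1) - F(0) = (31104/5) - (2500) = 18604/5.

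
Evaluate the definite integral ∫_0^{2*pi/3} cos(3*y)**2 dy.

pi/3

Use the identity cos^2(3*y) = (1 + cos(6*y))/2.
An antiderivative is F(y) = y/2 + sin(6*y)/12.
Then F(2*pi/3) - F(0) = (pi/3) - (0) = pi/3.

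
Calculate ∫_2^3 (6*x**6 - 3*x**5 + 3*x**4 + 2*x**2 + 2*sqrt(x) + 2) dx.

-8*sqrt(2)/3 + 4*sqrt(3) + 330461/210

By the power rule, an antiderivative is F(x) = 6*x**7/7 - x**6/2 + 3*x**5/5 + 4*x**(3/2)/3 + 2*x**3/3 + 2*x.
Then F(3) - F(2) = (4*sqrt(3) + 117591/70) - (8*sqrt(2)/3 + 11156/105) = -8*sqrt(2)/3 + 4*sqrt(3) + 330461/210.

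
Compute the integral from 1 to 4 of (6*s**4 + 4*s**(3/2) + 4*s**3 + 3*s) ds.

15547/10

By the power rule, an antiderivative is F(s) = 8*s**(5/2)/5 + 6*s**5/5 + s**4 + 3*s**2/2.
Then F(4) - F(1) = (1560) - (53/10) = 15547/10.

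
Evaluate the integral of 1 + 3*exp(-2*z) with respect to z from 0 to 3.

An antiderivative is F(z) = z - 3*exp(-2*z)/2.
Then F(3) - F(0) = (3 - 3*exp(-6)/2) - (-3/2) = 9/2 - 3*exp(-6)/2.

9/2 - 3*exp(-6)/2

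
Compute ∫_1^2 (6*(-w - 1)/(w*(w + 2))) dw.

-9*log(2) + 3*log(3)

Factor the denominator: w**2 + 2*w = (w + 2)w.
Partial fractions: 6*(-w - 1)/(w*(w + 2)) = -3/(w + 2) - 3/w.
An antiderivative is F(w) = -3*log(w) - 3*log(w + 2).
Then F(2) - F(1) = (-9*log(2)) - (-log(27)) = -9*log(2) + 3*log(3).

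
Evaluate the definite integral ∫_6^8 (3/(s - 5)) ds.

log(27)

An antiderivative is F(s) = 3*log(s - 5).
Then F(8) - F(6) = (log(27)) - (0) = log(27).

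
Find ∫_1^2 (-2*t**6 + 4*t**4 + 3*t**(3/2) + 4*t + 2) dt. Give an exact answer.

-164/35 + 24*sqrt(2)/5

By the power rule, an antiderivative is F(t) = -2*t**7/7 + 6*t**(5/2)/5 + 4*t**5/5 + 2*t**2 + 2*t.
Then F(2) - F(1) = (36/35 + 24*sqrt(2)/5) - (40/7) = -164/35 + 24*sqrt(2)/5.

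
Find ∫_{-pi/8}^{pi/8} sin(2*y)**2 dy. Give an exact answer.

Use the identity sin^2(2*y) = (1 - cos(4*y))/2.
An antiderivative is F(y) = y/2 - sin(4*y)/8.
Then F(pi/8) - F(-pi/8) = (-1/8 + pi/16) - (1/8 - pi/16) = -1/4 + pi/8.

-1/4 + pi/8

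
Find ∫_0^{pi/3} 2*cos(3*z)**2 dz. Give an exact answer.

Use the identity cos^2(3*z) = (1 + cos(6*z))/2.
An antiderivative is F(z) = z + sin(6*z)/6.
Then F(pi/3) - F(0) = (pi/3) - (0) = pi/3.

pi/3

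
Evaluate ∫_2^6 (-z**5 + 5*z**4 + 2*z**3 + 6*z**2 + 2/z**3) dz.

By the power rule, an antiderivative is F(z) = -z**6/6 + z**5 + z**4/2 + 2*z**3 - 1/z**2.
Then F(6) - F(2) = (38879/36) - (541/12) = 9314/9.

9314/9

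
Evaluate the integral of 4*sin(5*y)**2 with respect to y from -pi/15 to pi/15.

Use the identity sin^2(5*y) = (1 - cos(10*y))/2.
An antiderivative is F(y) = 2*y - sin(10*y)/5.
Then F(pi/15) - F(-pi/15) = (-sqrt(3)/10 + 2*pi/15) - (-2*pi/15 + sqrt(3)/10) = -sqrt(3)/5 + 4*pi/15.

-sqrt(3)/5 + 4*pi/15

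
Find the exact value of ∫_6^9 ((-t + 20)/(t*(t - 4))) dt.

Factor the denominator: t**2 - 4*t = t(t - 4).
Partial fractions: (-t + 20)/(t*(t - 4)) = -5/t + 4/(t - 4).
An antiderivative is F(t) = -5*log(t) + 4*log(t - 4).
Then F(9) - F(6) = (-10*log(3) + 4*log(5)) - (-5*log(3) - log(2)) = -5*log(3) + log(2) + 4*log(5).

-5*log(3) + log(2) + 4*log(5)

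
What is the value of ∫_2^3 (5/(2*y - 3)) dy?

An antiderivative is F(y) = 5*log(2*y - 3)/2.
Then F(3) - F(2) = (5*log(3)/2) - (0) = 5*log(3)/2.

5*log(3)/2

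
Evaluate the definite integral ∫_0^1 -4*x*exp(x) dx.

Integrate by parts once (u = x, dv = -4*exp(x) dx).
An antiderivative is F(x) = (-4*x + 4)*exp(x).
Then F(1) - F(0) = (0) - (4) = -4.

-4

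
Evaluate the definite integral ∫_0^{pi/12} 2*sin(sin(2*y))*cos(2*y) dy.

Let u = sin(2*y), so du = 2*cos(2*y) dy. When y = 0, u = 0; when y = pi/12, u = 1/2.
The integral becomes ∫ sin(u) du from 0 to 1/2, with antiderivative -cos(u).
Back in y: F(y) = -cos(sin(2*y)).
Then F(pi/12) - F(0) = (-cos(1/2)) - (-1) = 1 - cos(1/2).

1 - cos(1/2)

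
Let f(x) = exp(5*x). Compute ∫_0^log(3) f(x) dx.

242/5

Let u = exp(x), so du = exp(x) dx. When x = 0, u = 1; when x = log(3), u = 3.
The integral becomes ∫ u**4 du from 1 to 3, with antiderivative u**5/5.
Back in x: F(x) = exp(5*x)/5.
Then F(log(3)) - F(0) = (243/5) - (1/5) = 242/5.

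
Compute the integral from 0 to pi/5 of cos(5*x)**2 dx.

pi/10

Use the identity cos^2(5*x) = (1 + cos(10*x))/2.
An antiderivative is F(x) = x/2 + sin(10*x)/20.
Then F(pi/5) - F(0) = (pi/10) - (0) = pi/10.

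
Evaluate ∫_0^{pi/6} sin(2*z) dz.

1/4

An antiderivative is F(z) = -cos(2*z)/2.
Then F(pi/6) - F(0) = (-1/4) - (-1/2) = 1/4.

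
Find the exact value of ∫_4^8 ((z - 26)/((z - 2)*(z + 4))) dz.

log(3/32)

Factor the denominator: z**2 + 2*z - 8 = (z + 4)(z - 2).
Partial fractions: (z - 26)/((z - 2)*(z + 4)) = 5/(z + 4) - 4/(z - 2).
An antiderivative is F(z) = -4*log(z - 2) + 5*log(z + 4).
Then F(8) - F(4) = (log(3) + 6*log(2)) - (11*log(2)) = log(3/32).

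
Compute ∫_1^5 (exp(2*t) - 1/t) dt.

-exp(2)/2 - log(5) + exp(10)/2

An antiderivative is F(t) = exp(2*t)/2 - log(t).
Then F(5) - F(1) = (-log(5) + exp(10)/2) - (exp(2)/2) = -exp(2)/2 - log(5) + exp(10)/2.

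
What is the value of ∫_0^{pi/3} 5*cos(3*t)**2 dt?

5*pi/6

Use the identity cos^2(3*t) = (1 + cos(6*t))/2.
An antiderivative is F(t) = 5*t/2 + 5*sin(6*t)/12.
Then F(pi/3) - F(0) = (5*pi/6) - (0) = 5*pi/6.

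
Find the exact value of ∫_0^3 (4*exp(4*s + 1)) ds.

-exp(1) + exp(13)

Let u = 4*s + 1, so du = 4 ds. When s = 0, u = 1; when s = 3, u = 13.
The integral becomes ∫ exp(u) du from 1 to 13, with antiderivative exp(u).
Back in s: F(s) = exp(4*s + 1).
Then F(3) - F(0) = (exp(13)) - (exp(1)) = -exp(1) + exp(13).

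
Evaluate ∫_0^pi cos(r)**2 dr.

pi/2

Use the identity cos^2(r) = (1 + cos(2*r))/2.
An antiderivative is F(r) = r/2 + sin(2*r)/4.
Then F(pi) - F(0) = (pi/2) - (0) = pi/2.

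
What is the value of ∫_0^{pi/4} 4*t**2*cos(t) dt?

sqrt(2)*(-4 + pi**2/8 + pi)

Integrate by parts twice (u = t^2, dv = 4*cos(t) dt).
An antiderivative is F(t) = 4*t**2*sin(t) + 8*t*cos(t) - 8*sin(t).
Then F(pi/4) - F(0) = (sqrt(2)*(-4 + pi**2/8 + pi)) - (0) = sqrt(2)*(-4 + pi**2/8 + pi).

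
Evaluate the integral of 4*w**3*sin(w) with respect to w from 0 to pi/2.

-24 + 3*pi**2

Integrate by parts 3 times (u = w^3, dv = 4*sin(w) dw).
An antiderivative is F(w) = -4*w**3*cos(w) + 12*w**2*sin(w) + 24*w*cos(w) - 24*sin(w).
Then F(pi/2) - F(0) = (-24 + 3*pi**2) - (0) = -24 + 3*pi**2.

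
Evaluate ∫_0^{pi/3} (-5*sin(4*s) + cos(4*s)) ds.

An antiderivative is F(s) = sin(4*s)/4 + 5*cos(4*s)/4.
Then F(pi/3) - F(0) = (-5/8 - sqrt(3)/8) - (5/4) = -15/8 - sqrt(3)/8.

-15/8 - sqrt(3)/8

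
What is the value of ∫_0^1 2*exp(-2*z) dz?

1 - exp(-2)

An antiderivative is F(z) = -exp(-2*z).
Then F(1) - F(0) = (-exp(-2)) - (-1) = 1 - exp(-2).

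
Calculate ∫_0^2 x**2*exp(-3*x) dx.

Integrate by parts twice (u = x^2, dv = exp(-3*x) dx).
An antiderivative is F(x) = (-9*x**2 - 6*x - 2)*exp(-3*x)/27.
Then F(2) - F(0) = (-50*exp(-6)/27) - (-2/27) = 2/27 - 50*exp(-6)/27.

2/27 - 50*exp(-6)/27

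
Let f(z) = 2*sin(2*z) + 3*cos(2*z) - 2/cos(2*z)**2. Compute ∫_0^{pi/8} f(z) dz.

sqrt(2)/4

An antiderivative is F(z) = 3*sin(2*z)/2 - cos(2*z) - tan(2*z).
Then F(pi/8) - F(0) = (-1 + sqrt(2)/4) - (-1) = sqrt(2)/4.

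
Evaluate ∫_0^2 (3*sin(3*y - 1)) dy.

Let u = 3*y - 1, so du = 3 dy. When y = 0, u = -1; when y = 2, u = 5.
The integral becomes ∫ sin(u) du from -1 to 5, with antiderivative -cos(u).
Back in y: F(y) = -cos(3*y - 1).
Then F(2) - F(0) = (-cos(5)) - (-cos(1)) = -cos(5) + cos(1).

-cos(5) + cos(1)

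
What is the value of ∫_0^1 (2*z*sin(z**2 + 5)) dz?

Let u = z**2 + 5, so du = 2*z dz. When z = 0, u = 5; when z = 1, u = 6.
The integral becomes ∫ sin(u) du from 5 to 6, with antiderivative -cos(u).
Back in z: F(z) = -cos(z**2 + 5).
Then F(1) - F(0) = (-cos(6)) - (-cos(5)) = -cos(6) + cos(5).

-cos(6) + cos(5)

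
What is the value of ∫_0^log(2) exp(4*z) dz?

15/4

Let u = exp(z), so du = exp(z) dz. When z = 0, u = 1; when z = log(2), u = 2.
The integral becomes ∫ u**3 du from 1 to 2, with antiderivative u**4/4.
Back in z: F(z) = exp(4*z)/4.
Then F(log(2)) - F(0) = (4) - (1/4) = 15/4.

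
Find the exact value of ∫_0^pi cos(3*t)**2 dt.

Use the identity cos^2(3*t) = (1 + cos(6*t))/2.
An antiderivative is F(t) = t/2 + sin(6*t)/12.
Then F(pi) - F(0) = (pi/2) - (0) = pi/2.

pi/2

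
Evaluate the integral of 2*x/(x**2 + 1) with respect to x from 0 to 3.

Let u = x**2 + 1, so du = 2*x dx. When x = 0, u = 1; when x = 3, u = 10.
The integral becomes ∫ 1/u du from 1 to 10, with antiderivative log(u).
Back in x: F(x) = log(x**2 + 1).
Then F(3) - F(0) = (log(10)) - (0) = log(10).

log(10)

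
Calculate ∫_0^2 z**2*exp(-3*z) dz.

Integrate by parts twice (u = z^2, dv = exp(-3*z) dz).
An antiderivative is F(z) = (-9*z**2 - 6*z - 2)*exp(-3*z)/27.
Then F(2) - F(0) = (-50*exp(-6)/27) - (-2/27) = 2/27 - 50*exp(-6)/27.

2/27 - 50*exp(-6)/27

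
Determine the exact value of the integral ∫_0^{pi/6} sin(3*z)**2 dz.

pi/12

Use the identity sin^2(3*z) = (1 - cos(6*z))/2.
An antiderivative is F(z) = z/2 - sin(6*z)/12.
Then F(pi/6) - F(0) = (pi/12) - (0) = pi/12.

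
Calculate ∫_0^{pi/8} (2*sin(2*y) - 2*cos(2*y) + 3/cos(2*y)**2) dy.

An antiderivative is F(y) = -sin(2*y) - cos(2*y) + 3*tan(2*y)/2.
Then F(pi/8) - F(0) = (3/2 - sqrt(2)) - (-1) = 5/2 - sqrt(2).

5/2 - sqrt(2)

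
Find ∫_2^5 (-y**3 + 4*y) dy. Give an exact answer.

By the power rule, an antiderivative is F(y) = -y**4/4 + 2*y**2.
Then F(5) - F(2) = (-425/4) - (4) = -441/4.

-441/4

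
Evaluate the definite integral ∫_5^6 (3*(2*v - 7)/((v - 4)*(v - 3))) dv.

Factor the denominator: v**2 - 7*v + 12 = (v - 3)(v - 4).
Partial fractions: 3*(2*v - 7)/((v - 4)*(v - 3)) = 3/(v - 3) + 3/(v - 4).
An antiderivative is F(v) = 3*log(v - 4) + 3*log(v - 3).
Then F(6) - F(5) = (3*log(2) + 3*log(3)) - (log(8)) = log(27).

log(27)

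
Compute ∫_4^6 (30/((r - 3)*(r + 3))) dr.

-5*log(3) + 5*log(7)

Factor the denominator: r**2 - 9 = (r + 3)(r - 3).
Partial fractions: 30/((r - 3)*(r + 3)) = -5/(r + 3) + 5/(r - 3).
An antiderivative is F(r) = 5*log(r - 3) - 5*log(r + 3).
Then F(6) - F(4) = (-5*log(3)) - (-5*log(7)) = -5*log(3) + 5*log(7).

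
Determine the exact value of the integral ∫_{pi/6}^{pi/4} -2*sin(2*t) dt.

-1/2

An antiderivative is F(t) = cos(2*t).
Then F(pi/4) - F(pi/6) = (0) - (1/2) = -1/2.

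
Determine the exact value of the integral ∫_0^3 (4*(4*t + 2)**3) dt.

Let u = 4*t + 2, so du = 4 dt. When t = 0, u = 2; when t = 3, u = 14.
The integral becomes ∫ u**3 du from 2 to 14, with antiderivative u**4/4.
Back in t: F(t) = (4*t + 2)**4/4.
Then F(3) - F(0) = (9604) - (4) = 9600.

9600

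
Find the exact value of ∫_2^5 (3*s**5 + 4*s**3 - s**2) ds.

By the power rule, an antiderivative is F(s) = s**6/2 + s**4 - s**3/3.
Then F(5) - F(2) = (50375/6) - (136/3) = 16701/2.

16701/2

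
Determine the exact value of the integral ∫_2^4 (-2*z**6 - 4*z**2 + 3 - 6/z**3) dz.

By the power rule, an antiderivative is F(z) = -2*z**7/7 - 4*z**3/3 + 3*z + 3/z**2.
Then F(4) - F(2) = (-1597441/336) - (-3401/84) = -1583837/336.

-1583837/336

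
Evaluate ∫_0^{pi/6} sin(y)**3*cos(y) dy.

Let u = sin(y), so du = cos(y) dy. When y = 0, u = 0; when y = pi/6, u = 1/2.
The integral becomes ∫ u**3 du from 0 to 1/2, with antiderivative u**4/4.
Back in y: F(y) = sin(y)**4/4.
Then F(pi/6) - F(0) = (1/64) - (0) = 1/64.

1/64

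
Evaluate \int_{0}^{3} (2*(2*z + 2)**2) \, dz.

Let u = 2*z + 2, so du = 2 dz. When z = 0, u = 2; when z = 3, u = 8.
The integral becomes ∫ u**2 du from 2 to 8, with antiderivative u**3/3.
Back in z: F(z) = (2*z + 2)**3/3.
Then F(3) - F(0) = (512/3) - (8/3) = 168.

168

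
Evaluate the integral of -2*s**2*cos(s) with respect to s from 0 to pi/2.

Integrate by parts twice (u = s^2, dv = -2*cos(s) ds).
An antiderivative is F(s) = -2*s**2*sin(s) - 4*s*cos(s) + 4*sin(s).
Then F(pi/2) - F(0) = (4 - pi**2/2) - (0) = 4 - pi**2/2.

4 - pi**2/2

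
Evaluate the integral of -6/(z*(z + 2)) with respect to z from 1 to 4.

Factor the denominator: z**2 + 2*z = (z + 2)z.
Partial fractions: -6/(z*(z + 2)) = 3/(z + 2) - 3/z.
An antiderivative is F(z) = -3*log(z) + 3*log(z + 2).
Then F(4) - F(1) = (log(27/8)) - (log(27)) = -log(8).

-log(8)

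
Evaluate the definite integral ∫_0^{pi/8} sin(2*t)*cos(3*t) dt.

-2/5 + sqrt(2 - sqrt(2))/20 + sqrt(sqrt(2) + 2)/4

Use the identity sin(2*t)cos(3*t) = [sin(5*t) + sin(-t)]/2.
An antiderivative is F(t) = cos(t)/2 - cos(5*t)/10.
Then F(pi/8) - F(0) = (sqrt(2 - sqrt(2))/20 + sqrt(sqrt(2) + 2)/4) - (2/5) = -2/5 + sqrt(2 - sqrt(2))/20 + sqrt(sqrt(2) + 2)/4.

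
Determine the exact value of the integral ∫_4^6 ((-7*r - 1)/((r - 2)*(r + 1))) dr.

Factor the denominator: r**2 - r - 2 = (r + 1)(r - 2).
Partial fractions: (-7*r - 1)/((r - 2)*(r + 1)) = -2/(r + 1) - 5/(r - 2).
An antiderivative is F(r) = -5*log(r - 2) - 2*log(r + 1).
Then F(6) - F(4) = (-10*log(2) - 2*log(7)) - (-5*log(2) - 2*log(5)) = -2*log(7) - 5*log(2) + 2*log(5).

-2*log(7) - 5*log(2) + 2*log(5)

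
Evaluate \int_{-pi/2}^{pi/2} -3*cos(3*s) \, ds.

2

An antiderivative is F(s) = -sin(3*s).
Then F(pi/2) - F(-pi/2) = (1) - (-1) = 2.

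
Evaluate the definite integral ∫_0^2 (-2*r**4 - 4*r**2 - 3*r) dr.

By the power rule, an antiderivative is F(r) = -2*r**5/5 - 4*r**3/3 - 3*r**2/2.
Then F(2) - F(0) = (-442/15) - (0) = -442/15.

-442/15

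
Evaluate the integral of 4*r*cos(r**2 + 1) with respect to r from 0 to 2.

Let u = r**2 + 1, so du = 2*r dr. When r = 0, u = 1; when r = 2, u = 5.
The integral becomes 2·∫ cos(u) du from 1 to 5, with antiderivative 2*sin(u).
Back in r: F(r) = 2*sin(r**2 + 1).
Then F(2) - F(0) = (2*sin(5)) - (2*sin(1)) = 2*sin(5) - 2*sin(1).

2*sin(5) - 2*sin(1)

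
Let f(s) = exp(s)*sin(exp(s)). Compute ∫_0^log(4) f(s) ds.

Let u = exp(s), so du = exp(s) ds. When s = 0, u = 1; when s = log(4), u = 4.
The integral becomes ∫ sin(u) du from 1 to 4, with antiderivative -cos(u).
Back in s: F(s) = -cos(exp(s)).
Then F(log(4)) - F(0) = (-cos(4)) - (-cos(1)) = cos(1) - cos(4).

cos(1) - cos(4)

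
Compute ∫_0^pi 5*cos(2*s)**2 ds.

5*pi/2

Use the identity cos^2(2*s) = (1 + cos(4*s))/2.
An antiderivative is F(s) = 5*s/2 + 5*sin(4*s)/8.
Then F(pi) - F(0) = (5*pi/2) - (0) = 5*pi/2.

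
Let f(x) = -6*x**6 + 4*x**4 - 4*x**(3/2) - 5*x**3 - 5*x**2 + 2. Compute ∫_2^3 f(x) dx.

By the power rule, an antiderivative is F(x) = -6*x**7/7 - 8*x**(5/2)/5 + 4*x**5/5 - 5*x**4/4 - 5*x**3/3 + 2*x.
Then F(3) - F(2) = (-254859/140 - 72*sqrt(3)/5) - (-11912/105 - 32*sqrt(2)/5) = -716929/420 - 72*sqrt(3)/5 + 32*sqrt(2)/5.

-716929/420 - 72*sqrt(3)/5 + 32*sqrt(2)/5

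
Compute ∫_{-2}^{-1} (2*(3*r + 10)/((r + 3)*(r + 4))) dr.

log(81/4)

Factor the denominator: r**2 + 7*r + 12 = (r + 4)(r + 3).
Partial fractions: 2*(3*r + 10)/((r + 3)*(r + 4)) = 4/(r + 4) + 2/(r + 3).
An antiderivative is F(r) = 2*log(r + 3) + 4*log(r + 4).
Then F(-1) - F(-2) = (2*log(2) + 4*log(3)) - (log(16)) = log(81/4).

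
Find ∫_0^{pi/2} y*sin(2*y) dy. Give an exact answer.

pi/4

Integrate by parts once (u = y, dv = sin(2*y) dy).
An antiderivative is F(y) = -y*cos(2*y)/2 + sin(2*y)/4.
Then F(pi/2) - F(0) = (pi/4) - (0) = pi/4.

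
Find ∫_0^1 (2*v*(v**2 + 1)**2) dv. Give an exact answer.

7/3

Let u = v**2 + 1, so du = 2*v dv. When v = 0, u = 1; when v = 1, u = 2.
The integral becomes ∫ u**2 du from 1 to 2, with antiderivative u**3/3.
Back in v: F(v) = (v**2 + 1)**3/3.
Then F(1) - F(0) = (8/3) - (1/3) = 7/3.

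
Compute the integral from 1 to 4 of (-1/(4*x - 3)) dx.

An antiderivative is F(x) = -log(4*x - 3)/4.
Then F(4) - F(1) = (-log(13)/4) - (0) = -log(13)/4.

-log(13)/4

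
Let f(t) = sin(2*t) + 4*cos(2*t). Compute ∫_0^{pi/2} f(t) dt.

1

An antiderivative is F(t) = 2*sin(2*t) - cos(2*t)/2.
Then F(pi/2) - F(0) = (1/2) - (-1/2) = 1.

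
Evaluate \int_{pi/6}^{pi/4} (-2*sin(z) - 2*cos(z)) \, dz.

1 - sqrt(3)

An antiderivative is F(z) = -2*sin(z) + 2*cos(z).
Then F(pi/4) - F(pi/6) = (0) - (-1 + sqrt(3)) = 1 - sqrt(3).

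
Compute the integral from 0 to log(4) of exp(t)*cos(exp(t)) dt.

Let u = exp(t), so du = exp(t) dt. When t = 0, u = 1; when t = log(4), u = 4.
The integral becomes ∫ cos(u) du from 1 to 4, with antiderivative sin(u).
Back in t: F(t) = sin(exp(t)).
Then F(log(4)) - F(0) = (sin(4)) - (sin(1)) = -sin(1) + sin(4).

-sin(1) + sin(4)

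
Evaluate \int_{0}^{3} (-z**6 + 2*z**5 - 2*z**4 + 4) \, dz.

By the power rule, an antiderivative is F(z) = -z**7/7 + z**6/3 - 2*z**5/5 + 4*z.
Then F(3) - F(0) = (-5412/35) - (0) = -5412/35.

-5412/35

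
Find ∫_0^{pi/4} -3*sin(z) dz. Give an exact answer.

An antiderivative is F(z) = 3*cos(z).
Then F(pi/4) - F(0) = (3*sqrt(2)/2) - (3) = -3 + 3*sqrt(2)/2.

-3 + 3*sqrt(2)/2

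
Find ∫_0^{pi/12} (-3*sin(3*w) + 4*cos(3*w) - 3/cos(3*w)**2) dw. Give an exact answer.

-2 + 7*sqrt(2)/6

An antiderivative is F(w) = 4*sin(3*w)/3 + cos(3*w) - tan(3*w).
Then F(pi/12) - F(0) = (-1 + 7*sqrt(2)/6) - (1) = -2 + 7*sqrt(2)/6.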